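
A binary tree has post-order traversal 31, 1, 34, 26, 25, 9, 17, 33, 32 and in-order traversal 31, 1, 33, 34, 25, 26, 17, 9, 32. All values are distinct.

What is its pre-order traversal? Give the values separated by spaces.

The last element of post-order is the root; it splits in-order into left and right subtrees.
Root 32: left subtree has 8 nodes {31, 1, 33, 34, 25, 26, 17, 9}, right has 0 { }.
  Root 33: left subtree has 2 nodes {31, 1}, right has 5 {34, 25, 26, 17, 9}.
    Root 1: left subtree has 1 node {31}, right has 0 { }.
    Root 17: left subtree has 3 nodes {34, 25, 26}, right has 1 {9}.
      Root 25: left subtree has 1 node {34}, right has 1 {26}.

32 33 1 31 17 25 34 26 9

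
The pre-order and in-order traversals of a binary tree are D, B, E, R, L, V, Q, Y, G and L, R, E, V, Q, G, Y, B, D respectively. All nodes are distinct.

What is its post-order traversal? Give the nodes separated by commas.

L, R, G, Y, Q, V, E, B, D

The first element of pre-order is the root; it splits in-order into left and right subtrees.
Root D: left subtree has 8 nodes {L, R, E, V, Q, G, Y, B}, right has 0 { }.
  Root B: left subtree has 7 nodes {L, R, E, V, Q, G, Y}, right has 0 { }.
    Root E: left subtree has 2 nodes {L, R}, right has 4 {V, Q, G, Y}.
      Root R: left subtree has 1 node {L}, right has 0 { }.
      Root V: left subtree has 0 nodes { }, right has 3 {Q, G, Y}.
        Root Q: left subtree has 0 nodes { }, right has 2 {G, Y}.
          Root Y: left subtree has 1 node {G}, right has 0 { }.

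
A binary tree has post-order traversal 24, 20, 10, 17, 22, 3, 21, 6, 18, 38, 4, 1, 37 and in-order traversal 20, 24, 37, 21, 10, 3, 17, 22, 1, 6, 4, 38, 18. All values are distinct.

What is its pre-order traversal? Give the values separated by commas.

The last element of post-order is the root; it splits in-order into left and right subtrees.
Root 37: left subtree has 2 nodes {20, 24}, right has 10 {21, 10, 3, 17, 22, 1, 6, 4, 38, 18}.
  Root 20: left subtree has 0 nodes { }, right has 1 {24}.
  Root 1: left subtree has 5 nodes {21, 10, 3, 17, 22}, right has 4 {6, 4, 38, 18}.
    Root 21: left subtree has 0 nodes { }, right has 4 {10, 3, 17, 22}.
      Root 3: left subtree has 1 node {10}, right has 2 {17, 22}.
        Root 22: left subtree has 1 node {17}, right has 0 { }.
    Root 4: left subtree has 1 node {6}, right has 2 {38, 18}.
      Root 38: left subtree has 0 nodes { }, right has 1 {18}.

37, 20, 24, 1, 21, 3, 10, 22, 17, 4, 6, 38, 18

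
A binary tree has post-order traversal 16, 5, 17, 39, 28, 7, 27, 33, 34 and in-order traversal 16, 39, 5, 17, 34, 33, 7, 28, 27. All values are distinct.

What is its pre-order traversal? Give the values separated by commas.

The last element of post-order is the root; it splits in-order into left and right subtrees.
Root 34: left subtree has 4 nodes {16, 39, 5, 17}, right has 4 {33, 7, 28, 27}.
  Root 39: left subtree has 1 node {16}, right has 2 {5, 17}.
    Root 17: left subtree has 1 node {5}, right has 0 { }.
  Root 33: left subtree has 0 nodes { }, right has 3 {7, 28, 27}.
    Root 27: left subtree has 2 nodes {7, 28}, right has 0 { }.
      Root 7: left subtree has 0 nodes { }, right has 1 {28}.

34, 39, 16, 17, 5, 33, 27, 7, 28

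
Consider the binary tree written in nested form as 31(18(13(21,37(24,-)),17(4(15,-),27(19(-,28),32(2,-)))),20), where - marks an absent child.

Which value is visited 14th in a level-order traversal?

Level-order visits nodes level by level from the root, left to right within each level.
Level 0: 31
Level 1: 18, 20
Level 2: 13, 17
Level 3: 21, 37, 4, 27
Level 4: 24, 15, 19, 32
Level 5: 28, 2
Full level-order sequence: 31, 18, 20, 13, 17, 21, 37, 4, 27, 24, 15, 19, 32, 28, 2.

28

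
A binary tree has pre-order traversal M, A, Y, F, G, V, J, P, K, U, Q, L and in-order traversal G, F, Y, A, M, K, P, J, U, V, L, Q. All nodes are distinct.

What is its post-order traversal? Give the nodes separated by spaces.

The first element of pre-order is the root; it splits in-order into left and right subtrees.
Root M: left subtree has 4 nodes {G, F, Y, A}, right has 7 {K, P, J, U, V, L, Q}.
  Root A: left subtree has 3 nodes {G, F, Y}, right has 0 { }.
    Root Y: left subtree has 2 nodes {G, F}, right has 0 { }.
      Root F: left subtree has 1 node {G}, right has 0 { }.
  Root V: left subtree has 4 nodes {K, P, J, U}, right has 2 {L, Q}.
    Root J: left subtree has 2 nodes {K, P}, right has 1 {U}.
      Root P: left subtree has 1 node {K}, right has 0 { }.
    Root Q: left subtree has 1 node {L}, right has 0 { }.

G F Y A K P U J L Q V M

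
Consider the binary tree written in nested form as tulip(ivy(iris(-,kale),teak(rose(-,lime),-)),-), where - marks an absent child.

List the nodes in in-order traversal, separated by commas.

iris, kale, ivy, rose, lime, teak, tulip

In-order visits the left subtree, then the node, then the right subtree.
At tulip: go left to ivy.
  At ivy: go left to iris.
    At iris: no left child.
    Visit iris.
    At iris: go right to kale.
      kale is a leaf — visit kale.
  Visit ivy.
  At ivy: go right to teak.
    At teak: go left to rose.
      At rose: no left child.
      Visit rose.
      At rose: go right to lime.
        lime is a leaf — visit lime.
    Visit teak.
    At teak: no right child.
Visit tulip.
At tulip: no right child.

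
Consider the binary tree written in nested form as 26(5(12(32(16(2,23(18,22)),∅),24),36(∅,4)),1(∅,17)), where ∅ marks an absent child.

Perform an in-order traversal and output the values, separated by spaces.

2 16 18 23 22 32 12 24 5 36 4 26 1 17

In-order visits the left subtree, then the node, then the right subtree.
At 26: go left to 5.
  At 5: go left to 12.
    At 12: go left to 32.
      At 32: go left to 16.
        At 16: go left to 2.
          2 is a leaf — visit 2.
        Visit 16.
        At 16: go right to 23.
          At 23: go left to 18.
            18 is a leaf — visit 18.
          Visit 23.
          At 23: go right to 22.
            22 is a leaf — visit 22.
      Visit 32.
      At 32: no right child.
    Visit 12.
    At 12: go right to 24.
      24 is a leaf — visit 24.
  Visit 5.
  At 5: go right to 36.
    At 36: no left child.
    Visit 36.
    At 36: go right to 4.
      4 is a leaf — visit 4.
Visit 26.
At 26: go right to 1.
  At 1: no left child.
  Visit 1.
  At 1: go right to 17.
    17 is a leaf — visit 17.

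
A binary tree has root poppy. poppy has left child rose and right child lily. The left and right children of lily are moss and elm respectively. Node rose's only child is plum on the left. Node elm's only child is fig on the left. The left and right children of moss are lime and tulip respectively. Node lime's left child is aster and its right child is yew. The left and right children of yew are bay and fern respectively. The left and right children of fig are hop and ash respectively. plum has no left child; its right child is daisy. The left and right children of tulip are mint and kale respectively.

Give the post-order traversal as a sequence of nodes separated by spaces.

Post-order visits the left subtree, then the right subtree, then the node.
At poppy: go left to rose.
  At rose: go left to plum.
    At plum: no left child.
    At plum: go right to daisy.
      daisy is a leaf — visit daisy.
    Visit plum.
  At rose: no right child.
  Visit rose.
At poppy: go right to lily.
  At lily: go left to moss.
    At moss: go left to lime.
      At lime: go left to aster.
        aster is a leaf — visit aster.
      At lime: go right to yew.
        At yew: go left to bay.
          bay is a leaf — visit bay.
        At yew: go right to fern.
          fern is a leaf — visit fern.
        Visit yew.
      Visit lime.
    At moss: go right to tulip.
      At tulip: go left to mint.
        mint is a leaf — visit mint.
      At tulip: go right to kale.
        kale is a leaf — visit kale.
      Visit tulip.
    Visit moss.
  At lily: go right to elm.
    At elm: go left to fig.
      At fig: go left to hop.
        hop is a leaf — visit hop.
      At fig: go right to ash.
        ash is a leaf — visit ash.
      Visit fig.
    At elm: no right child.
    Visit elm.
  Visit lily.
Visit poppy.

daisy plum rose aster bay fern yew lime mint kale tulip moss hop ash fig elm lily poppy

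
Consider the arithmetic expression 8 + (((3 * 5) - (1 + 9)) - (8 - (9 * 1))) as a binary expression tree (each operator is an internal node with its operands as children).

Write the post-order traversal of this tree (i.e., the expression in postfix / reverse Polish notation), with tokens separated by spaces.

Post-order on an expression tree gives postfix notation: for each operator, emit left operand, right operand, then the operator.

8 3 5 * 1 9 + - 8 9 1 * - - +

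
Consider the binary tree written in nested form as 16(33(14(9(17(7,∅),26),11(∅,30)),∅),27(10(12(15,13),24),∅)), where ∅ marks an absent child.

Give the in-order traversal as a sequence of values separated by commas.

In-order visits the left subtree, then the node, then the right subtree.
At 16: go left to 33.
  At 33: go left to 14.
    At 14: go left to 9.
      At 9: go left to 17.
        At 17: go left to 7.
          7 is a leaf — visit 7.
        Visit 17.
        At 17: no right child.
      Visit 9.
      At 9: go right to 26.
        26 is a leaf — visit 26.
    Visit 14.
    At 14: go right to 11.
      At 11: no left child.
      Visit 11.
      At 11: go right to 30.
        30 is a leaf — visit 30.
  Visit 33.
  At 33: no right child.
Visit 16.
At 16: go right to 27.
  At 27: go left to 10.
    At 10: go left to 12.
      At 12: go left to 15.
        15 is a leaf — visit 15.
      Visit 12.
      At 12: go right to 13.
        13 is a leaf — visit 13.
    Visit 10.
    At 10: go right to 24.
      24 is a leaf — visit 24.
  Visit 27.
  At 27: no right child.

7, 17, 9, 26, 14, 11, 30, 33, 16, 15, 12, 13, 10, 24, 27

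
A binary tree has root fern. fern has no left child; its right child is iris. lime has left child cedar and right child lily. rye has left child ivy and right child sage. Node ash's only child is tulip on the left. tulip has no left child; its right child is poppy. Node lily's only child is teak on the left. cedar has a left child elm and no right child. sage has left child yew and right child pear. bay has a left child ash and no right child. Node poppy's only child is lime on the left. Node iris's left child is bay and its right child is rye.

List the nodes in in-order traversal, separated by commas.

In-order visits the left subtree, then the node, then the right subtree.
At fern: no left child.
Visit fern.
At fern: go right to iris.
  At iris: go left to bay.
    At bay: go left to ash.
      At ash: go left to tulip.
        At tulip: no left child.
        Visit tulip.
        At tulip: go right to poppy.
          At poppy: go left to lime.
            At lime: go left to cedar.
              At cedar: go left to elm.
                elm is a leaf — visit elm.
              Visit cedar.
              At cedar: no right child.
            Visit lime.
            At lime: go right to lily.
              At lily: go left to teak.
                teak is a leaf — visit teak.
              Visit lily.
              At lily: no right child.
          Visit poppy.
          At poppy: no right child.
      Visit ash.
      At ash: no right child.
    Visit bay.
    At bay: no right child.
  Visit iris.
  At iris: go right to rye.
    At rye: go left to ivy.
      ivy is a leaf — visit ivy.
    Visit rye.
    At rye: go right to sage.
      At sage: go left to yew.
        yew is a leaf — visit yew.
      Visit sage.
      At sage: go right to pear.
        pear is a leaf — visit pear.

fern, tulip, elm, cedar, lime, teak, lily, poppy, ash, bay, iris, ivy, rye, yew, sage, pear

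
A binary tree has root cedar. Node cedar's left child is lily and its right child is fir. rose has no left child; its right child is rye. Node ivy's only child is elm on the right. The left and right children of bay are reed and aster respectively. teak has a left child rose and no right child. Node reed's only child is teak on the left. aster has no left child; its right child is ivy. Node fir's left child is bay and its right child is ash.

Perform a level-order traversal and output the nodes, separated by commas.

Level-order visits nodes level by level from the root, left to right within each level.
Level 0: cedar
Level 1: lily, fir
Level 2: bay, ash
Level 3: reed, aster
Level 4: teak, ivy
Level 5: rose, elm
Level 6: rye

cedar, lily, fir, bay, ash, reed, aster, teak, ivy, rose, elm, rye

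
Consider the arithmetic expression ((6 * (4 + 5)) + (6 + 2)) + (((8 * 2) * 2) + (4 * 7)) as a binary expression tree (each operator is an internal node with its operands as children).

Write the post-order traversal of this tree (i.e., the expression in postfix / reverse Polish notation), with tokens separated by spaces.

Post-order on an expression tree gives postfix notation: for each operator, emit left operand, right operand, then the operator.

6 4 5 + * 6 2 + + 8 2 * 2 * 4 7 * + +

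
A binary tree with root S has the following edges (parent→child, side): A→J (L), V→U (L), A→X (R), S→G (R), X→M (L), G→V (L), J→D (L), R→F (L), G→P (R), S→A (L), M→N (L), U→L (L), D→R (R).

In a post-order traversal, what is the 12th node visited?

Post-order visits the left subtree, then the right subtree, then the node.
At S: go left to A.
  At A: go left to J.
    At J: go left to D.
      At D: no left child.
      At D: go right to R.
        At R: go left to F.
          F is a leaf — visit F.
        At R: no right child.
        Visit R.
      Visit D.
    At J: no right child.
    Visit J.
  At A: go right to X.
    At X: go left to M.
      At M: go left to N.
        N is a leaf — visit N.
      At M: no right child.
      Visit M.
    At X: no right child.
    Visit X.
  Visit A.
At S: go right to G.
  At G: go left to V.
    At V: go left to U.
      At U: go left to L.
        L is a leaf — visit L.
      At U: no right child.
      Visit U.
    At V: no right child.
    Visit V.
  At G: go right to P.
    P is a leaf — visit P.
  Visit G.
Visit S.
Full post-order sequence: F, R, D, J, N, M, X, A, L, U, V, P, G, S.

P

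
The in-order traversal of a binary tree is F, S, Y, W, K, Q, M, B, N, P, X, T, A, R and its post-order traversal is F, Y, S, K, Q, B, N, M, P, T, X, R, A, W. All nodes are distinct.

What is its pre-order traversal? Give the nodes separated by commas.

W, S, F, Y, A, X, P, M, Q, K, N, B, T, R

The last element of post-order is the root; it splits in-order into left and right subtrees.
Root W: left subtree has 3 nodes {F, S, Y}, right has 10 {K, Q, M, B, N, P, X, T, A, R}.
  Root S: left subtree has 1 node {F}, right has 1 {Y}.
  Root A: left subtree has 8 nodes {K, Q, M, B, N, P, X, T}, right has 1 {R}.
    Root X: left subtree has 6 nodes {K, Q, M, B, N, P}, right has 1 {T}.
      Root P: left subtree has 5 nodes {K, Q, M, B, N}, right has 0 { }.
        Root M: left subtree has 2 nodes {K, Q}, right has 2 {B, N}.
          Root Q: left subtree has 1 node {K}, right has 0 { }.
          Root N: left subtree has 1 node {B}, right has 0 { }.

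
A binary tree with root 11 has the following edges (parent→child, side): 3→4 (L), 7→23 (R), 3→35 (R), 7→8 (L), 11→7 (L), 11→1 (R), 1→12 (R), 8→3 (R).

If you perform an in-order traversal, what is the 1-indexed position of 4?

2

In-order visits the left subtree, then the node, then the right subtree.
At 11: go left to 7.
  At 7: go left to 8.
    At 8: no left child.
    Visit 8.
    At 8: go right to 3.
      At 3: go left to 4.
        4 is a leaf — visit 4.
      Visit 3.
      At 3: go right to 35.
        35 is a leaf — visit 35.
  Visit 7.
  At 7: go right to 23.
    23 is a leaf — visit 23.
Visit 11.
At 11: go right to 1.
  At 1: no left child.
  Visit 1.
  At 1: go right to 12.
    12 is a leaf — visit 12.
Full in-order sequence: 8, 4, 3, 35, 7, 23, 11, 1, 12.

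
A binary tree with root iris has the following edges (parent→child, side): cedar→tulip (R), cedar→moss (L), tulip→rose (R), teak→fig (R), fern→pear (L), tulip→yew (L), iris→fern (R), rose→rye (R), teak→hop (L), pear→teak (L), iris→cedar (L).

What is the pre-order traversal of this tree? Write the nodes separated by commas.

Pre-order visits the node, then its left subtree, then its right subtree.
Visit iris.
At iris: go left to cedar.
  Visit cedar.
  At cedar: go left to moss.
    moss is a leaf — visit moss.
  At cedar: go right to tulip.
    Visit tulip.
    At tulip: go left to yew.
      yew is a leaf — visit yew.
    At tulip: go right to rose.
      Visit rose.
      At rose: no left child.
      At rose: go right to rye.
        rye is a leaf — visit rye.
At iris: go right to fern.
  Visit fern.
  At fern: go left to pear.
    Visit pear.
    At pear: go left to teak.
      Visit teak.
      At teak: go left to hop.
        hop is a leaf — visit hop.
      At teak: go right to fig.
        fig is a leaf — visit fig.
    At pear: no right child.
  At fern: no right child.

iris, cedar, moss, tulip, yew, rose, rye, fern, pear, teak, hop, fig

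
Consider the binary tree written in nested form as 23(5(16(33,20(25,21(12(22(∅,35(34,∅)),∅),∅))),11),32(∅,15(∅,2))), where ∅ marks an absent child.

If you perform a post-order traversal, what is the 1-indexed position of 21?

Post-order visits the left subtree, then the right subtree, then the node.
At 23: go left to 5.
  At 5: go left to 16.
    At 16: go left to 33.
      33 is a leaf — visit 33.
    At 16: go right to 20.
      At 20: go left to 25.
        25 is a leaf — visit 25.
      At 20: go right to 21.
        At 21: go left to 12.
          At 12: go left to 22.
            At 22: no left child.
            At 22: go right to 35.
              At 35: go left to 34.
                34 is a leaf — visit 34.
              At 35: no right child.
              Visit 35.
            Visit 22.
          At 12: no right child.
          Visit 12.
        At 21: no right child.
        Visit 21.
      Visit 20.
    Visit 16.
  At 5: go right to 11.
    11 is a leaf — visit 11.
  Visit 5.
At 23: go right to 32.
  At 32: no left child.
  At 32: go right to 15.
    At 15: no left child.
    At 15: go right to 2.
      2 is a leaf — visit 2.
    Visit 15.
  Visit 32.
Visit 23.
Full post-order sequence: 33, 25, 34, 35, 22, 12, 21, 20, 16, 11, 5, 2, 15, 32, 23.

7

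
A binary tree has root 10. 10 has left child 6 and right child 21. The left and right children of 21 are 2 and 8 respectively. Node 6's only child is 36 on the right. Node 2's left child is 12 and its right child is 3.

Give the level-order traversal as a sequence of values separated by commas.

Level-order visits nodes level by level from the root, left to right within each level.
Level 0: 10
Level 1: 6, 21
Level 2: 36, 2, 8
Level 3: 12, 3

10, 6, 21, 36, 2, 8, 12, 3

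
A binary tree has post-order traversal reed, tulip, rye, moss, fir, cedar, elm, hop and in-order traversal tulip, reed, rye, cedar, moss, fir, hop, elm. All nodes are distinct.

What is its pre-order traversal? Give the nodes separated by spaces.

The last element of post-order is the root; it splits in-order into left and right subtrees.
Root hop: left subtree has 6 nodes {tulip, reed, rye, cedar, moss, fir}, right has 1 {elm}.
  Root cedar: left subtree has 3 nodes {tulip, reed, rye}, right has 2 {moss, fir}.
    Root rye: left subtree has 2 nodes {tulip, reed}, right has 0 { }.
      Root tulip: left subtree has 0 nodes { }, right has 1 {reed}.
    Root fir: left subtree has 1 node {moss}, right has 0 { }.

hop cedar rye tulip reed fir moss elm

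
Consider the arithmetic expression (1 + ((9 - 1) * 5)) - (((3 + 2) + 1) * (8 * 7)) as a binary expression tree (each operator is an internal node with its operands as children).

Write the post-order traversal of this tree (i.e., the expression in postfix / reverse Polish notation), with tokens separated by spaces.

1 9 1 - 5 * + 3 2 + 1 + 8 7 * * -

Post-order on an expression tree gives postfix notation: for each operator, emit left operand, right operand, then the operator.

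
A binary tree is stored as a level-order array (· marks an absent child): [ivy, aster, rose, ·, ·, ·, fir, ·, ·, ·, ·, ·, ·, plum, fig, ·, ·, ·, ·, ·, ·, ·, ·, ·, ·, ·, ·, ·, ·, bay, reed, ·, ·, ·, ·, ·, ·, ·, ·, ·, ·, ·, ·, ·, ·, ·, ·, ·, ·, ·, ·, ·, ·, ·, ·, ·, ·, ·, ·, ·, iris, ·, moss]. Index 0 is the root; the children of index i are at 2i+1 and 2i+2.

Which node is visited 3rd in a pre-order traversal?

rose

Pre-order visits the node, then its left subtree, then its right subtree.
Visit ivy.
At ivy: go left to aster.
  aster is a leaf — visit aster.
At ivy: go right to rose.
  Visit rose.
  At rose: no left child.
  At rose: go right to fir.
    Visit fir.
    At fir: go left to plum.
      plum is a leaf — visit plum.
    At fir: go right to fig.
      Visit fig.
      At fig: go left to bay.
        Visit bay.
        At bay: no left child.
        At bay: go right to iris.
          iris is a leaf — visit iris.
      At fig: go right to reed.
        Visit reed.
        At reed: no left child.
        At reed: go right to moss.
          moss is a leaf — visit moss.
Full pre-order sequence: ivy, aster, rose, fir, plum, fig, bay, iris, reed, moss.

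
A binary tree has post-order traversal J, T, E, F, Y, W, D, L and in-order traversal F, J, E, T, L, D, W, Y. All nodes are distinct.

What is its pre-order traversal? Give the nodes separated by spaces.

L F E J T D W Y

The last element of post-order is the root; it splits in-order into left and right subtrees.
Root L: left subtree has 4 nodes {F, J, E, T}, right has 3 {D, W, Y}.
  Root F: left subtree has 0 nodes { }, right has 3 {J, E, T}.
    Root E: left subtree has 1 node {J}, right has 1 {T}.
  Root D: left subtree has 0 nodes { }, right has 2 {W, Y}.
    Root W: left subtree has 0 nodes { }, right has 1 {Y}.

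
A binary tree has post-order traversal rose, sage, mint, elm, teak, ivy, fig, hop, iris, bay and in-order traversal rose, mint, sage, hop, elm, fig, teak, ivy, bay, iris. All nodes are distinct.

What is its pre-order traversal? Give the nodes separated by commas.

bay, hop, mint, rose, sage, fig, elm, ivy, teak, iris

The last element of post-order is the root; it splits in-order into left and right subtrees.
Root bay: left subtree has 8 nodes {rose, mint, sage, hop, elm, fig, teak, ivy}, right has 1 {iris}.
  Root hop: left subtree has 3 nodes {rose, mint, sage}, right has 4 {elm, fig, teak, ivy}.
    Root mint: left subtree has 1 node {rose}, right has 1 {sage}.
    Root fig: left subtree has 1 node {elm}, right has 2 {teak, ivy}.
      Root ivy: left subtree has 1 node {teak}, right has 0 { }.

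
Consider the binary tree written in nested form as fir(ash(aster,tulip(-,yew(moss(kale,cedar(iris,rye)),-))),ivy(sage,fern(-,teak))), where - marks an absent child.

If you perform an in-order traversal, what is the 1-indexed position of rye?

8

In-order visits the left subtree, then the node, then the right subtree.
At fir: go left to ash.
  At ash: go left to aster.
    aster is a leaf — visit aster.
  Visit ash.
  At ash: go right to tulip.
    At tulip: no left child.
    Visit tulip.
    At tulip: go right to yew.
      At yew: go left to moss.
        At moss: go left to kale.
          kale is a leaf — visit kale.
        Visit moss.
        At moss: go right to cedar.
          At cedar: go left to iris.
            iris is a leaf — visit iris.
          Visit cedar.
          At cedar: go right to rye.
            rye is a leaf — visit rye.
      Visit yew.
      At yew: no right child.
Visit fir.
At fir: go right to ivy.
  At ivy: go left to sage.
    sage is a leaf — visit sage.
  Visit ivy.
  At ivy: go right to fern.
    At fern: no left child.
    Visit fern.
    At fern: go right to teak.
      teak is a leaf — visit teak.
Full in-order sequence: aster, ash, tulip, kale, moss, iris, cedar, rye, yew, fir, sage, ivy, fern, teak.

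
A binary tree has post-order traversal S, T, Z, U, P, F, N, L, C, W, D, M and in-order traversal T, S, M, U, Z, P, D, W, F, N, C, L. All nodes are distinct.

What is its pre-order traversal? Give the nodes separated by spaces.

The last element of post-order is the root; it splits in-order into left and right subtrees.
Root M: left subtree has 2 nodes {T, S}, right has 9 {U, Z, P, D, W, F, N, C, L}.
  Root T: left subtree has 0 nodes { }, right has 1 {S}.
  Root D: left subtree has 3 nodes {U, Z, P}, right has 5 {W, F, N, C, L}.
    Root P: left subtree has 2 nodes {U, Z}, right has 0 { }.
      Root U: left subtree has 0 nodes { }, right has 1 {Z}.
    Root W: left subtree has 0 nodes { }, right has 4 {F, N, C, L}.
      Root C: left subtree has 2 nodes {F, N}, right has 1 {L}.
        Root N: left subtree has 1 node {F}, right has 0 { }.

M T S D P U Z W C N F L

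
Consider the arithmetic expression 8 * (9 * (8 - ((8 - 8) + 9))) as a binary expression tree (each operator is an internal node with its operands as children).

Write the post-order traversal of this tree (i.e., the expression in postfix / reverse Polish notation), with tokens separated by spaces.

Post-order on an expression tree gives postfix notation: for each operator, emit left operand, right operand, then the operator.

8 9 8 8 8 - 9 + - * *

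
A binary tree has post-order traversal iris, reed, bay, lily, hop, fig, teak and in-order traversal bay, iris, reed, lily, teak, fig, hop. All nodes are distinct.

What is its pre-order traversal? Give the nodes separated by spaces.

The last element of post-order is the root; it splits in-order into left and right subtrees.
Root teak: left subtree has 4 nodes {bay, iris, reed, lily}, right has 2 {fig, hop}.
  Root lily: left subtree has 3 nodes {bay, iris, reed}, right has 0 { }.
    Root bay: left subtree has 0 nodes { }, right has 2 {iris, reed}.
      Root reed: left subtree has 1 node {iris}, right has 0 { }.
  Root fig: left subtree has 0 nodes { }, right has 1 {hop}.

teak lily bay reed iris fig hop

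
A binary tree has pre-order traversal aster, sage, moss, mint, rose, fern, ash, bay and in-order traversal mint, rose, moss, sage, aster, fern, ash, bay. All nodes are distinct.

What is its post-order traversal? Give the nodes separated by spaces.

The first element of pre-order is the root; it splits in-order into left and right subtrees.
Root aster: left subtree has 4 nodes {mint, rose, moss, sage}, right has 3 {fern, ash, bay}.
  Root sage: left subtree has 3 nodes {mint, rose, moss}, right has 0 { }.
    Root moss: left subtree has 2 nodes {mint, rose}, right has 0 { }.
      Root mint: left subtree has 0 nodes { }, right has 1 {rose}.
  Root fern: left subtree has 0 nodes { }, right has 2 {ash, bay}.
    Root ash: left subtree has 0 nodes { }, right has 1 {bay}.

rose mint moss sage bay ash fern aster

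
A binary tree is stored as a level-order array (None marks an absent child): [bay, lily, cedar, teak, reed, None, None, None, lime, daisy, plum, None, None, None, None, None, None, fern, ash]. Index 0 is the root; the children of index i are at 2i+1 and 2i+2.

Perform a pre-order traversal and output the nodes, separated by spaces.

Pre-order visits the node, then its left subtree, then its right subtree.
Visit bay.
At bay: go left to lily.
  Visit lily.
  At lily: go left to teak.
    Visit teak.
    At teak: no left child.
    At teak: go right to lime.
      Visit lime.
      At lime: go left to fern.
        fern is a leaf — visit fern.
      At lime: go right to ash.
        ash is a leaf — visit ash.
  At lily: go right to reed.
    Visit reed.
    At reed: go left to daisy.
      daisy is a leaf — visit daisy.
    At reed: go right to plum.
      plum is a leaf — visit plum.
At bay: go right to cedar.
  cedar is a leaf — visit cedar.

bay lily teak lime fern ash reed daisy plum cedar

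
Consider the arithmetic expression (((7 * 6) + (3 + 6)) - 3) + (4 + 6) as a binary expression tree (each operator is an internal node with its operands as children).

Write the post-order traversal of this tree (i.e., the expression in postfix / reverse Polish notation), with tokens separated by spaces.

Post-order on an expression tree gives postfix notation: for each operator, emit left operand, right operand, then the operator.

7 6 * 3 6 + + 3 - 4 6 + +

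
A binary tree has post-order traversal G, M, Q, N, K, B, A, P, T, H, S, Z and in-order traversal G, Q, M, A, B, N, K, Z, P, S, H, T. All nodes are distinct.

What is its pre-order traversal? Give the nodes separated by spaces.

The last element of post-order is the root; it splits in-order into left and right subtrees.
Root Z: left subtree has 7 nodes {G, Q, M, A, B, N, K}, right has 4 {P, S, H, T}.
  Root A: left subtree has 3 nodes {G, Q, M}, right has 3 {B, N, K}.
    Root Q: left subtree has 1 node {G}, right has 1 {M}.
    Root B: left subtree has 0 nodes { }, right has 2 {N, K}.
      Root K: left subtree has 1 node {N}, right has 0 { }.
  Root S: left subtree has 1 node {P}, right has 2 {H, T}.
    Root H: left subtree has 0 nodes { }, right has 1 {T}.

Z A Q G M B K N S P H T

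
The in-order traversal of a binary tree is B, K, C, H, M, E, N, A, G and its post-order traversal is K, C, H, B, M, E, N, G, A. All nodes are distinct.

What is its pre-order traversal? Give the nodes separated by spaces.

The last element of post-order is the root; it splits in-order into left and right subtrees.
Root A: left subtree has 7 nodes {B, K, C, H, M, E, N}, right has 1 {G}.
  Root N: left subtree has 6 nodes {B, K, C, H, M, E}, right has 0 { }.
    Root E: left subtree has 5 nodes {B, K, C, H, M}, right has 0 { }.
      Root M: left subtree has 4 nodes {B, K, C, H}, right has 0 { }.
        Root B: left subtree has 0 nodes { }, right has 3 {K, C, H}.
          Root H: left subtree has 2 nodes {K, C}, right has 0 { }.
            Root C: left subtree has 1 node {K}, right has 0 { }.

A N E M B H C K G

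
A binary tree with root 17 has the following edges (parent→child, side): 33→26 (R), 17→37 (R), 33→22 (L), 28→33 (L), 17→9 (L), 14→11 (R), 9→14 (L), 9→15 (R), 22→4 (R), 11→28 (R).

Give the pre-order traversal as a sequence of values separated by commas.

17, 9, 14, 11, 28, 33, 22, 4, 26, 15, 37

Pre-order visits the node, then its left subtree, then its right subtree.
Visit 17.
At 17: go left to 9.
  Visit 9.
  At 9: go left to 14.
    Visit 14.
    At 14: no left child.
    At 14: go right to 11.
      Visit 11.
      At 11: no left child.
      At 11: go right to 28.
        Visit 28.
        At 28: go left to 33.
          Visit 33.
          At 33: go left to 22.
            Visit 22.
            At 22: no left child.
            At 22: go right to 4.
              4 is a leaf — visit 4.
          At 33: go right to 26.
            26 is a leaf — visit 26.
        At 28: no right child.
  At 9: go right to 15.
    15 is a leaf — visit 15.
At 17: go right to 37.
  37 is a leaf — visit 37.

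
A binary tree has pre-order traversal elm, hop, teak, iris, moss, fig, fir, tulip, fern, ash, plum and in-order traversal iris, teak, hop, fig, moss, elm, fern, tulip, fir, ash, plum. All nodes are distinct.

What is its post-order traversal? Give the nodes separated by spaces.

The first element of pre-order is the root; it splits in-order into left and right subtrees.
Root elm: left subtree has 5 nodes {iris, teak, hop, fig, moss}, right has 5 {fern, tulip, fir, ash, plum}.
  Root hop: left subtree has 2 nodes {iris, teak}, right has 2 {fig, moss}.
    Root teak: left subtree has 1 node {iris}, right has 0 { }.
    Root moss: left subtree has 1 node {fig}, right has 0 { }.
  Root fir: left subtree has 2 nodes {fern, tulip}, right has 2 {ash, plum}.
    Root tulip: left subtree has 1 node {fern}, right has 0 { }.
    Root ash: left subtree has 0 nodes { }, right has 1 {plum}.

iris teak fig moss hop fern tulip plum ash fir elm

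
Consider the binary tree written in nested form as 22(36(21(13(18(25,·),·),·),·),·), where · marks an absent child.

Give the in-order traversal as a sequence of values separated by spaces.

25 18 13 21 36 22

In-order visits the left subtree, then the node, then the right subtree.
At 22: go left to 36.
  At 36: go left to 21.
    At 21: go left to 13.
      At 13: go left to 18.
        At 18: go left to 25.
          25 is a leaf — visit 25.
        Visit 18.
        At 18: no right child.
      Visit 13.
      At 13: no right child.
    Visit 21.
    At 21: no right child.
  Visit 36.
  At 36: no right child.
Visit 22.
At 22: no right child.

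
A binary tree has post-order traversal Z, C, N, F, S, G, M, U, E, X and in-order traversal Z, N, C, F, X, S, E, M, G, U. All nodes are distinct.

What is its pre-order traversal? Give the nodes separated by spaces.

The last element of post-order is the root; it splits in-order into left and right subtrees.
Root X: left subtree has 4 nodes {Z, N, C, F}, right has 5 {S, E, M, G, U}.
  Root F: left subtree has 3 nodes {Z, N, C}, right has 0 { }.
    Root N: left subtree has 1 node {Z}, right has 1 {C}.
  Root E: left subtree has 1 node {S}, right has 3 {M, G, U}.
    Root U: left subtree has 2 nodes {M, G}, right has 0 { }.
      Root M: left subtree has 0 nodes { }, right has 1 {G}.

X F N Z C E S U M G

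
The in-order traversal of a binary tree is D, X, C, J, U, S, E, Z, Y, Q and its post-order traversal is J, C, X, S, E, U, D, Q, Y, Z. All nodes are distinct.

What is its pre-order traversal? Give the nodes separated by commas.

Z, D, U, X, C, J, E, S, Y, Q

The last element of post-order is the root; it splits in-order into left and right subtrees.
Root Z: left subtree has 7 nodes {D, X, C, J, U, S, E}, right has 2 {Y, Q}.
  Root D: left subtree has 0 nodes { }, right has 6 {X, C, J, U, S, E}.
    Root U: left subtree has 3 nodes {X, C, J}, right has 2 {S, E}.
      Root X: left subtree has 0 nodes { }, right has 2 {C, J}.
        Root C: left subtree has 0 nodes { }, right has 1 {J}.
      Root E: left subtree has 1 node {S}, right has 0 { }.
  Root Y: left subtree has 0 nodes { }, right has 1 {Q}.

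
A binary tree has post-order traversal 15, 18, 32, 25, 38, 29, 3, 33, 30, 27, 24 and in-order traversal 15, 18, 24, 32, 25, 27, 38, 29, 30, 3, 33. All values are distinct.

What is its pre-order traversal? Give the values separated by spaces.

The last element of post-order is the root; it splits in-order into left and right subtrees.
Root 24: left subtree has 2 nodes {15, 18}, right has 8 {32, 25, 27, 38, 29, 30, 3, 33}.
  Root 18: left subtree has 1 node {15}, right has 0 { }.
  Root 27: left subtree has 2 nodes {32, 25}, right has 5 {38, 29, 30, 3, 33}.
    Root 25: left subtree has 1 node {32}, right has 0 { }.
    Root 30: left subtree has 2 nodes {38, 29}, right has 2 {3, 33}.
      Root 29: left subtree has 1 node {38}, right has 0 { }.
      Root 33: left subtree has 1 node {3}, right has 0 { }.

24 18 15 27 25 32 30 29 38 33 3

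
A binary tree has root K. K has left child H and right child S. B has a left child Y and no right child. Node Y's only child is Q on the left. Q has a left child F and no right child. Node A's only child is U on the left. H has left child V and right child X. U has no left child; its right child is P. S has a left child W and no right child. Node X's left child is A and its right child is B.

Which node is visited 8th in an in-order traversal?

In-order visits the left subtree, then the node, then the right subtree.
At K: go left to H.
  At H: go left to V.
    V is a leaf — visit V.
  Visit H.
  At H: go right to X.
    At X: go left to A.
      At A: go left to U.
        At U: no left child.
        Visit U.
        At U: go right to P.
          P is a leaf — visit P.
      Visit A.
      At A: no right child.
    Visit X.
    At X: go right to B.
      At B: go left to Y.
        At Y: go left to Q.
          At Q: go left to F.
            F is a leaf — visit F.
          Visit Q.
          At Q: no right child.
        Visit Y.
        At Y: no right child.
      Visit B.
      At B: no right child.
Visit K.
At K: go right to S.
  At S: go left to W.
    W is a leaf — visit W.
  Visit S.
  At S: no right child.
Full in-order sequence: V, H, U, P, A, X, F, Q, Y, B, K, W, S.

Q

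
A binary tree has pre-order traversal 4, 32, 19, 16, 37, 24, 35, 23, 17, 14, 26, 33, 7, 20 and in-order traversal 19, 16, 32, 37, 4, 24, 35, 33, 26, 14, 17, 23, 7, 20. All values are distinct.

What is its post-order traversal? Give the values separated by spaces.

16 19 37 32 33 26 14 17 20 7 23 35 24 4

The first element of pre-order is the root; it splits in-order into left and right subtrees.
Root 4: left subtree has 4 nodes {19, 16, 32, 37}, right has 9 {24, 35, 33, 26, 14, 17, 23, 7, 20}.
  Root 32: left subtree has 2 nodes {19, 16}, right has 1 {37}.
    Root 19: left subtree has 0 nodes { }, right has 1 {16}.
  Root 24: left subtree has 0 nodes { }, right has 8 {35, 33, 26, 14, 17, 23, 7, 20}.
    Root 35: left subtree has 0 nodes { }, right has 7 {33, 26, 14, 17, 23, 7, 20}.
      Root 23: left subtree has 4 nodes {33, 26, 14, 17}, right has 2 {7, 20}.
        Root 17: left subtree has 3 nodes {33, 26, 14}, right has 0 { }.
          Root 14: left subtree has 2 nodes {33, 26}, right has 0 { }.
            Root 26: left subtree has 1 node {33}, right has 0 { }.
        Root 7: left subtree has 0 nodes { }, right has 1 {20}.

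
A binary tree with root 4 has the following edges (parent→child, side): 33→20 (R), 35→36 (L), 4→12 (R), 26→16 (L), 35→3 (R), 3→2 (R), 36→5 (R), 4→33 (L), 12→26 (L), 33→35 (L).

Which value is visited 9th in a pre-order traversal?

12

Pre-order visits the node, then its left subtree, then its right subtree.
Visit 4.
At 4: go left to 33.
  Visit 33.
  At 33: go left to 35.
    Visit 35.
    At 35: go left to 36.
      Visit 36.
      At 36: no left child.
      At 36: go right to 5.
        5 is a leaf — visit 5.
    At 35: go right to 3.
      Visit 3.
      At 3: no left child.
      At 3: go right to 2.
        2 is a leaf — visit 2.
  At 33: go right to 20.
    20 is a leaf — visit 20.
At 4: go right to 12.
  Visit 12.
  At 12: go left to 26.
    Visit 26.
    At 26: go left to 16.
      16 is a leaf — visit 16.
    At 26: no right child.
  At 12: no right child.
Full pre-order sequence: 4, 33, 35, 36, 5, 3, 2, 20, 12, 26, 16.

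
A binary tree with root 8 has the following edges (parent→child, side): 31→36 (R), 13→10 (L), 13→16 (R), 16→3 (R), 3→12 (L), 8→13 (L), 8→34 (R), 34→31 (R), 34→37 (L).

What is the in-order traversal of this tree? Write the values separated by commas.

In-order visits the left subtree, then the node, then the right subtree.
At 8: go left to 13.
  At 13: go left to 10.
    10 is a leaf — visit 10.
  Visit 13.
  At 13: go right to 16.
    At 16: no left child.
    Visit 16.
    At 16: go right to 3.
      At 3: go left to 12.
        12 is a leaf — visit 12.
      Visit 3.
      At 3: no right child.
Visit 8.
At 8: go right to 34.
  At 34: go left to 37.
    37 is a leaf — visit 37.
  Visit 34.
  At 34: go right to 31.
    At 31: no left child.
    Visit 31.
    At 31: go right to 36.
      36 is a leaf — visit 36.

10, 13, 16, 12, 3, 8, 37, 34, 31, 36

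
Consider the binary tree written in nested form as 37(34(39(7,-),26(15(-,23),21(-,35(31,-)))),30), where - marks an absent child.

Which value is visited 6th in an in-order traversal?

26

In-order visits the left subtree, then the node, then the right subtree.
At 37: go left to 34.
  At 34: go left to 39.
    At 39: go left to 7.
      7 is a leaf — visit 7.
    Visit 39.
    At 39: no right child.
  Visit 34.
  At 34: go right to 26.
    At 26: go left to 15.
      At 15: no left child.
      Visit 15.
      At 15: go right to 23.
        23 is a leaf — visit 23.
    Visit 26.
    At 26: go right to 21.
      At 21: no left child.
      Visit 21.
      At 21: go right to 35.
        At 35: go left to 31.
          31 is a leaf — visit 31.
        Visit 35.
        At 35: no right child.
Visit 37.
At 37: go right to 30.
  30 is a leaf — visit 30.
Full in-order sequence: 7, 39, 34, 15, 23, 26, 21, 31, 35, 37, 30.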